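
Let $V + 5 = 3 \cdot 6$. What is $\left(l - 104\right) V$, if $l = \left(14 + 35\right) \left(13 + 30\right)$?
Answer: $26039$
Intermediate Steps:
$l = 2107$ ($l = 49 \cdot 43 = 2107$)
$V = 13$ ($V = -5 + 3 \cdot 6 = -5 + 18 = 13$)
$\left(l - 104\right) V = \left(2107 - 104\right) 13 = 2003 \cdot 13 = 26039$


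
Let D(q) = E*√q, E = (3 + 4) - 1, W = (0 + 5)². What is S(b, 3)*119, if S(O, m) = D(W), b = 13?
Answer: 3570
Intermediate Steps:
W = 25 (W = 5² = 25)
E = 6 (E = 7 - 1 = 6)
D(q) = 6*√q
S(O, m) = 30 (S(O, m) = 6*√25 = 6*5 = 30)
S(b, 3)*119 = 30*119 = 3570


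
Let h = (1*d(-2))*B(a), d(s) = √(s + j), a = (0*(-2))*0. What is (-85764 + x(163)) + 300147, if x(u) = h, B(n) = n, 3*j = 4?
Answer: 214383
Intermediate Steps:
j = 4/3 (j = (⅓)*4 = 4/3 ≈ 1.3333)
a = 0 (a = 0*0 = 0)
d(s) = √(4/3 + s) (d(s) = √(s + 4/3) = √(4/3 + s))
h = 0 (h = (1*(√(12 + 9*(-2))/3))*0 = (1*(√(12 - 18)/3))*0 = (1*(√(-6)/3))*0 = (1*((I*√6)/3))*0 = (1*(I*√6/3))*0 = (I*√6/3)*0 = 0)
x(u) = 0
(-85764 + x(163)) + 300147 = (-85764 + 0) + 300147 = -85764 + 300147 = 214383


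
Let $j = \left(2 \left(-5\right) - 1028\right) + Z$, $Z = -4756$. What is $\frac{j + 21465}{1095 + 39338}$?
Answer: $\frac{15671}{40433} \approx 0.38758$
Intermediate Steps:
$j = -5794$ ($j = \left(2 \left(-5\right) - 1028\right) - 4756 = \left(-10 - 1028\right) - 4756 = -1038 - 4756 = -5794$)
$\frac{j + 21465}{1095 + 39338} = \frac{-5794 + 21465}{1095 + 39338} = \frac{15671}{40433}$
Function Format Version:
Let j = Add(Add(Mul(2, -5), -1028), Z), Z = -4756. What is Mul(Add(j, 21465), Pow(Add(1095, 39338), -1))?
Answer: Rational(15671, 40433) ≈ 0.38758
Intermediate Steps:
j = -5794 (j = Add(Add(Mul(2, -5), -1028), -4756) = Add(Add(-10, -1028), -4756) = Add(-1038, -4756) = -5794)
Mul(Add(j, 21465), Pow(Add(1095, 39338), -1)) = Mul(Add(-5794, 21465), Pow(Add(1095, 39338), -1)) = Mul(15671, Pow(40433, -1)) = Mul(15671, Rational(1, 40433)) = Rational(15671, 40433)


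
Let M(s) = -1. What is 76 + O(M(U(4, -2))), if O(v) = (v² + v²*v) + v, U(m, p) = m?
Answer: 75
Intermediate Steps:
O(v) = v + v² + v³ (O(v) = (v² + v³) + v = v + v² + v³)
76 + O(M(U(4, -2))) = 76 - (1 - 1 + (-1)²) = 76 - (1 - 1 + 1) = 76 - 1*1 = 76 - 1 = 75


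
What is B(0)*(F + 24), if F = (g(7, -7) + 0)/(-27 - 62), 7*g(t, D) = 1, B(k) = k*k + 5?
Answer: 74755/623 ≈ 119.99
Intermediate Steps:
B(k) = 5 + k**2 (B(k) = k**2 + 5 = 5 + k**2)
g(t, D) = 1/7 (g(t, D) = (1/7)*1 = 1/7)
F = -1/623 (F = (1/7 + 0)/(-27 - 62) = (1/7)/(-89) = (1/7)*(-1/89) = -1/623 ≈ -0.0016051)
B(0)*(F + 24) = (5 + 0**2)*(-1/623 + 24) = (5 + 0)*(14951/623) = 5*(14951/623) = 74755/623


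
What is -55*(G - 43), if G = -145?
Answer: 10340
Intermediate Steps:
-55*(G - 43) = -55*(-145 - 43) = -55*(-188) = 10340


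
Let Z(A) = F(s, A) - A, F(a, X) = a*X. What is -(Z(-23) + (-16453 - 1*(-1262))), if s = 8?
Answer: 15352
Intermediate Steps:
F(a, X) = X*a
Z(A) = 7*A (Z(A) = A*8 - A = 8*A - A = 7*A)
-(Z(-23) + (-16453 - 1*(-1262))) = -(7*(-23) + (-16453 - 1*(-1262))) = -(-161 + (-16453 + 1262)) = -(-161 - 15191) = -1*(-15352) = 15352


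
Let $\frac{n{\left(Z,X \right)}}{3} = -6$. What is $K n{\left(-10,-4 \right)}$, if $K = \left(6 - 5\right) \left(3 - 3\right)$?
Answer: $0$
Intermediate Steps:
$n{\left(Z,X \right)} = -18$ ($n{\left(Z,X \right)} = 3 \left(-6\right) = -18$)
$K = 0$ ($K = 1 \cdot 0 = 0$)
$K n{\left(-10,-4 \right)} = 0 \left(-18\right) = 0$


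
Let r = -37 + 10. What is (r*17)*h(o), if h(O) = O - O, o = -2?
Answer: 0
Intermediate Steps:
h(O) = 0
r = -27
(r*17)*h(o) = -27*17*0 = -459*0 = 0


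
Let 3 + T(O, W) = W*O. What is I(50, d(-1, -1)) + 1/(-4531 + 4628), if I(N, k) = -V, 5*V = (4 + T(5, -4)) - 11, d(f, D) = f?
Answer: 583/97 ≈ 6.0103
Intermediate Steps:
T(O, W) = -3 + O*W (T(O, W) = -3 + W*O = -3 + O*W)
V = -6 (V = ((4 + (-3 + 5*(-4))) - 11)/5 = ((4 + (-3 - 20)) - 11)/5 = ((4 - 23) - 11)/5 = (-19 - 11)/5 = (⅕)*(-30) = -6)
I(N, k) = 6 (I(N, k) = -1*(-6) = 6)
I(50, d(-1, -1)) + 1/(-4531 + 4628) = 6 + 1/(-4531 + 4628) = 6 + 1/97 = 583/97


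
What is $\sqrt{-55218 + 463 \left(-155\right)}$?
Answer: $i \sqrt{126983} \approx 356.35 i$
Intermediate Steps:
$\sqrt{-55218 + 463 \left(-155\right)} = \sqrt{-55218 - 71765} = \sqrt{-126983} = i \sqrt{126983}$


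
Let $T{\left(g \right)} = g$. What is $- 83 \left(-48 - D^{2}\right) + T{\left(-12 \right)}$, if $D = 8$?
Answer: $9284$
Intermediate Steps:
$- 83 \left(-48 - D^{2}\right) + T{\left(-12 \right)} = - 83 \left(-48 - 8^{2}\right) - 12 = - 83 \left(-48 - 64\right) - 12 = \left(-83\right) \left(-112\right) - 12 = 9296 - 12 = 9284$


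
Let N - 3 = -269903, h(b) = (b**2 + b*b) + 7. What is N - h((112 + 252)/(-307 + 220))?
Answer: -2043191075/7569 ≈ -2.6994e+5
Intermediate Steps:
h(b) = 7 + 2*b**2 (h(b) = (b**2 + b**2) + 7 = 2*b**2 + 7 = 7 + 2*b**2)
N = -269900 (N = 3 - 269903 = -269900)
N - h((112 + 252)/(-307 + 220)) = -269900 - (7 + 2*((112 + 252)/(-307 + 220))**2) = -269900 - (7 + 2*(364/(-87))**2) = -269900 - (7 + 2*(364*(-1/87))**2) = -269900 - (7 + 2*(-364/87)**2) = -269900 - (7 + 2*(132496/7569)) = -269900 - (7 + 264992/7569) = -269900 - 1*317975/7569 = -269900 - 317975/7569 = -2043191075/7569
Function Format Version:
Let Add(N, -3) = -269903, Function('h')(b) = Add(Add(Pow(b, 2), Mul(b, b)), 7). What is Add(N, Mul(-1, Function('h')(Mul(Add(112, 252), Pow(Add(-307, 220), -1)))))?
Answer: Rational(-2043191075, 7569) ≈ -2.6994e+5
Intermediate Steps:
Function('h')(b) = Add(7, Mul(2, Pow(b, 2))) (Function('h')(b) = Add(Add(Pow(b, 2), Pow(b, 2)), 7) = Add(Mul(2, Pow(b, 2)), 7) = Add(7, Mul(2, Pow(b, 2))))
N = -269900 (N = Add(3, -269903) = -269900)
Add(N, Mul(-1, Function('h')(Mul(Add(112, 252), Pow(Add(-307, 220), -1))))) = Add(-269900, Mul(-1, Add(7, Mul(2, Pow(Mul(Add(112, 252), Pow(Add(-307, 220), -1)), 2))))) = Add(-269900, Mul(-1, Add(7, Mul(2, Pow(Mul(364, Pow(-87, -1)), 2))))) = Add(-269900, Mul(-1, Add(7, Mul(2, Pow(Mul(364, Rational(-1, 87)), 2))))) = Add(-269900, Mul(-1, Add(7, Mul(2, Pow(Rational(-364, 87), 2))))) = Add(-269900, Mul(-1, Add(7, Mul(2, Rational(132496, 7569))))) = Add(-269900, Mul(-1, Add(7, Rational(264992, 7569)))) = Add(-269900, Mul(-1, Rational(317975, 7569))) = Add(-269900, Rational(-317975, 7569)) = Rational(-2043191075, 7569)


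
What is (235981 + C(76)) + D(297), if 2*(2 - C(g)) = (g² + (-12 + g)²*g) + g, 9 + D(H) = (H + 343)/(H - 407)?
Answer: 851336/11 ≈ 77394.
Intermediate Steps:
D(H) = -9 + (343 + H)/(-407 + H) (D(H) = -9 + (H + 343)/(H - 407) = -9 + (343 + H)/(-407 + H))
C(g) = 2 - g/2 - g²/2 - g*(-12 + g)²/2 (C(g) = 2 - ((g² + (-12 + g)²*g) + g)/2 = 2 - ((g² + g*(-12 + g)²) + g)/2 = 2 - (g + g² + g*(-12 + g)²)/2 = 2 + (-g/2 - g²/2 - g*(-12 + g)²/2) = 2 - g/2 - g²/2 - g*(-12 + g)²/2)
(235981 + C(76)) + D(297) = (235981 + (2 - ½*76 - ½*76² - ½*76*(-12 + 76)²)) + 2*(2003 - 4*297)/(-407 + 297) = (235981 + (2 - 38 - ½*5776 - ½*76*64²)) + 2*(2003 - 1188)/(-110) = (235981 + (2 - 38 - 2888 - ½*76*4096)) + 2*(-1/110)*815 = (235981 + (2 - 38 - 2888 - 155648)) - 163/11 = (235981 - 158572) - 163/11 = 77409 - 163/11 = 851336/11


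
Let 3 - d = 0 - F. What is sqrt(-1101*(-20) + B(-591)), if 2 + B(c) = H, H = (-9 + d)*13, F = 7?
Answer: sqrt(22031) ≈ 148.43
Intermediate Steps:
d = 10 (d = 3 - (0 - 1*7) = 3 - (0 - 7) = 3 - 1*(-7) = 3 + 7 = 10)
H = 13 (H = (-9 + 10)*13 = 1*13 = 13)
B(c) = 11 (B(c) = -2 + 13 = 11)
sqrt(-1101*(-20) + B(-591)) = sqrt(-1101*(-20) + 11) = sqrt(22020 + 11) = sqrt(22031)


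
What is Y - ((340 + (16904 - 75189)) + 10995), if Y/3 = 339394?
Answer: 1065132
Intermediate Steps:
Y = 1018182 (Y = 3*339394 = 1018182)
Y - ((340 + (16904 - 75189)) + 10995) = 1018182 - ((340 + (16904 - 75189)) + 10995) = 1018182 - ((340 - 58285) + 10995) = 1018182 - (-57945 + 10995) = 1018182 - 1*(-46950) = 1018182 + 46950 = 1065132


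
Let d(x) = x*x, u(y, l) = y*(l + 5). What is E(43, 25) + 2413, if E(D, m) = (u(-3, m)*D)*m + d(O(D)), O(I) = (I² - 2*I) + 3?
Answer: 3024419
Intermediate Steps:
O(I) = 3 + I² - 2*I
u(y, l) = y*(5 + l)
d(x) = x²
E(D, m) = (3 + D² - 2*D)² + D*m*(-15 - 3*m) (E(D, m) = ((-3*(5 + m))*D)*m + (3 + D² - 2*D)² = ((-15 - 3*m)*D)*m + (3 + D² - 2*D)² = (D*(-15 - 3*m))*m + (3 + D² - 2*D)² = D*m*(-15 - 3*m) + (3 + D² - 2*D)² = (3 + D² - 2*D)² + D*m*(-15 - 3*m))
E(43, 25) + 2413 = ((3 + 43² - 2*43)² - 3*43*25*(5 + 25)) + 2413 = ((3 + 1849 - 86)² - 3*43*25*30) + 2413 = (1766² - 96750) + 2413 = (3118756 - 96750) + 2413 = 3022006 + 2413 = 3024419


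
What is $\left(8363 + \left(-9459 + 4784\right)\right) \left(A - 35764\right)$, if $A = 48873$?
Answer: $48345992$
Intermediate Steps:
$\left(8363 + \left(-9459 + 4784\right)\right) \left(A - 35764\right) = \left(8363 + \left(-9459 + 4784\right)\right) \left(48873 - 35764\right) = \left(8363 - 4675\right) 13109 = 3688 \cdot 13109 = 48345992$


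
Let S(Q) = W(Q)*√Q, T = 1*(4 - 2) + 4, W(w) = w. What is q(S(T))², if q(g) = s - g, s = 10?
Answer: 316 - 120*√6 ≈ 22.061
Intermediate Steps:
T = 6 (T = 1*2 + 4 = 2 + 4 = 6)
S(Q) = Q^(3/2) (S(Q) = Q*√Q = Q^(3/2))
q(g) = 10 - g
q(S(T))² = (10 - 6^(3/2))² = (10 - 6*√6)²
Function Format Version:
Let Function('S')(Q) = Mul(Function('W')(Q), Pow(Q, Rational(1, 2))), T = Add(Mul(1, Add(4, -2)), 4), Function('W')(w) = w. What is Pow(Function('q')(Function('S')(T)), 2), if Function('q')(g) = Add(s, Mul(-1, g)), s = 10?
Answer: Add(316, Mul(-120, Pow(6, Rational(1, 2)))) ≈ 22.061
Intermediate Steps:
T = 6 (T = Add(Mul(1, 2), 4) = Add(2, 4) = 6)
Function('S')(Q) = Pow(Q, Rational(3, 2)) (Function('S')(Q) = Mul(Q, Pow(Q, Rational(1, 2))) = Pow(Q, Rational(3, 2)))
Function('q')(g) = Add(10, Mul(-1, g))
Pow(Function('q')(Function('S')(T)), 2) = Pow(Add(10, Mul(-1, Pow(6, Rational(3, 2)))), 2) = Pow(Add(10, Mul(-1, Mul(6, Pow(6, Rational(1, 2))))), 2) = Pow(Add(10, Mul(-6, Pow(6, Rational(1, 2)))), 2)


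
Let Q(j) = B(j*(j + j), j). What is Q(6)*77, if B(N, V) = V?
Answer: 462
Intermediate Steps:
Q(j) = j
Q(6)*77 = 6*77 = 462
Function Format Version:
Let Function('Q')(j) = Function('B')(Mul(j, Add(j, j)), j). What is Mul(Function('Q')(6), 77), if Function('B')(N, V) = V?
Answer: 462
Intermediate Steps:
Function('Q')(j) = j
Mul(Function('Q')(6), 77) = Mul(6, 77) = 462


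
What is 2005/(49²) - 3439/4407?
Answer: 578996/10581207 ≈ 0.054719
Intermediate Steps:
2005/(49²) - 3439/4407 = 2005/2401 - 3439*1/4407 = 2005*(1/2401) - 3439/4407 = 2005/2401 - 3439/4407 = 578996/10581207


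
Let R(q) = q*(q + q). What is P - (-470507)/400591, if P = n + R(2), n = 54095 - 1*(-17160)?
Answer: 28547786940/400591 ≈ 71264.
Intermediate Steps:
R(q) = 2*q² (R(q) = q*(2*q) = 2*q²)
n = 71255 (n = 54095 + 17160 = 71255)
P = 71263 (P = 71255 + 2*2² = 71255 + 2*4 = 71255 + 8 = 71263)
P - (-470507)/400591 = 71263 - (-470507)/400591 = 71263 - 1*(-470507/400591) = 71263 + 470507/400591 = 28547786940/400591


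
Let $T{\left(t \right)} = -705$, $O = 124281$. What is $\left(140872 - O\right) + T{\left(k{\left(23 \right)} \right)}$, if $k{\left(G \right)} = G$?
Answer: $15886$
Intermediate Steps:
$\left(140872 - O\right) + T{\left(k{\left(23 \right)} \right)} = \left(140872 - 124281\right) - 705 = 16591 - 705 = 15886$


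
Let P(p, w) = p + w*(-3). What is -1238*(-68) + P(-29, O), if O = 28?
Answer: 84071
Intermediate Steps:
P(p, w) = p - 3*w
-1238*(-68) + P(-29, O) = -1238*(-68) + (-29 - 3*28) = 84184 + (-29 - 84) = 84184 - 113 = 84071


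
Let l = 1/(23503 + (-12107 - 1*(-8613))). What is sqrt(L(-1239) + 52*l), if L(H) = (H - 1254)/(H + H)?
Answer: sqrt(275519448104054)/16527434 ≈ 1.0043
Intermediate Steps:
l = 1/20009 (l = 1/(23503 + (-12107 + 8613)) = 1/(23503 - 3494) = 1/20009 ≈ 4.9978e-5)
L(H) = (-1254 + H)/(2*H) (L(H) = (-1254 + H)/((2*H)) = (-1254 + H)*(1/(2*H)) = (-1254 + H)/(2*H))
sqrt(L(-1239) + 52*l) = sqrt((1/2)*(-1254 - 1239)/(-1239) + 52*(1/20009)) = sqrt((1/2)*(-1/1239)*(-2493) + 52/20009) = sqrt(831/826 + 52/20009) = sqrt(16670431/16527434) = sqrt(275519448104054)/16527434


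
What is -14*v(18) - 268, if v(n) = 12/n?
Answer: -832/3 ≈ -277.33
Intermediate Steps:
-14*v(18) - 268 = -168/18 - 268 = -14*⅔ - 268 = -28/3 - 268 = -832/3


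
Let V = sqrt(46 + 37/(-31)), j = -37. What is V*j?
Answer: -37*sqrt(43059)/31 ≈ -247.67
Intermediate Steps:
V = sqrt(43059)/31 (V = sqrt(46 + 37*(-1/31)) = sqrt(46 - 37/31) = sqrt(1389/31) = sqrt(43059)/31 ≈ 6.6938)
V*j = (sqrt(43059)/31)*(-37) = -37*sqrt(43059)/31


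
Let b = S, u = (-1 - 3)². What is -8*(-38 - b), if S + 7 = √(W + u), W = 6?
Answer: 248 + 8*√22 ≈ 285.52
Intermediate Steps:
u = 16 (u = (-4)² = 16)
S = -7 + √22 (S = -7 + √(6 + 16) = -7 + √22 ≈ -2.3096)
b = -7 + √22 ≈ -2.3096
-8*(-38 - b) = -8*(-38 - (-7 + √22)) = -8*(-38 + (7 - √22)) = -8*(-31 - √22) = 248 + 8*√22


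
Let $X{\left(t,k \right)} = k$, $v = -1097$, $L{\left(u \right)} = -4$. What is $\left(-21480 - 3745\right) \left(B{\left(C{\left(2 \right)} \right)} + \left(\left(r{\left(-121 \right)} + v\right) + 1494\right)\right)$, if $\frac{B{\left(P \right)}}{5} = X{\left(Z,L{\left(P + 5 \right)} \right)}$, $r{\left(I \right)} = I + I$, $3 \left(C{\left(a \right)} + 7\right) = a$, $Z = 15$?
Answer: $-3405375$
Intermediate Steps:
$C{\left(a \right)} = -7 + \frac{a}{3}$
$r{\left(I \right)} = 2 I$
$B{\left(P \right)} = -20$ ($B{\left(P \right)} = 5 \left(-4\right) = -20$)
$\left(-21480 - 3745\right) \left(B{\left(C{\left(2 \right)} \right)} + \left(\left(r{\left(-121 \right)} + v\right) + 1494\right)\right) = \left(-21480 - 3745\right) \left(-20 + \left(\left(2 \left(-121\right) - 1097\right) + 1494\right)\right) = - 25225 \left(-20 + \left(\left(-242 - 1097\right) + 1494\right)\right) = - 25225 \left(-20 + \left(-1339 + 1494\right)\right) = - 25225 \left(-20 + 155\right) = \left(-25225\right) 135 = -3405375$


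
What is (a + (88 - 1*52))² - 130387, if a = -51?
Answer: -130162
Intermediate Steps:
(a + (88 - 1*52))² - 130387 = (-51 + (88 - 1*52))² - 130387 = (-51 + (88 - 52))² - 130387 = (-51 + 36)² - 130387 = (-15)² - 130387 = 225 - 130387 = -130162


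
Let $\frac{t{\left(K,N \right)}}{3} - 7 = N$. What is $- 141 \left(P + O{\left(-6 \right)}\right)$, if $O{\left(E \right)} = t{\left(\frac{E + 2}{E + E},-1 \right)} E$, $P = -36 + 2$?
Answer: $20022$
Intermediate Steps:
$P = -34$
$t{\left(K,N \right)} = 21 + 3 N$
$O{\left(E \right)} = 18 E$ ($O{\left(E \right)} = \left(21 + 3 \left(-1\right)\right) E = \left(21 - 3\right) E = 18 E$)
$- 141 \left(P + O{\left(-6 \right)}\right) = - 141 \left(-34 + 18 \left(-6\right)\right) = - 141 \left(-34 - 108\right) = \left(-141\right) \left(-142\right) = 20022$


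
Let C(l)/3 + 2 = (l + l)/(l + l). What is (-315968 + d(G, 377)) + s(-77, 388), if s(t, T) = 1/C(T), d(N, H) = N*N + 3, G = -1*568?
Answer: 19976/3 ≈ 6658.7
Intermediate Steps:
G = -568
d(N, H) = 3 + N**2 (d(N, H) = N**2 + 3 = 3 + N**2)
C(l) = -3 (C(l) = -6 + 3*((l + l)/(l + l)) = -6 + 3*((2*l)/((2*l))) = -6 + 3*((2*l)*(1/(2*l))) = -6 + 3*1 = -6 + 3 = -3)
s(t, T) = -1/3 (s(t, T) = 1/(-3) = -1/3)
(-315968 + d(G, 377)) + s(-77, 388) = (-315968 + (3 + (-568)**2)) - 1/3 = (-315968 + (3 + 322624)) - 1/3 = (-315968 + 322627) - 1/3 = 6659 - 1/3 = 19976/3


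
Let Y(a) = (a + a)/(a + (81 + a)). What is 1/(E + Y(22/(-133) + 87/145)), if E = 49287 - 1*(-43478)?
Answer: 54443/5050405473 ≈ 1.0780e-5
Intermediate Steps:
Y(a) = 2*a/(81 + 2*a) (Y(a) = (2*a)/(81 + 2*a) = 2*a/(81 + 2*a))
E = 92765 (E = 49287 + 43478 = 92765)
1/(E + Y(22/(-133) + 87/145)) = 1/(92765 + 2*(22/(-133) + 87/145)/(81 + 2*(22/(-133) + 87/145))) = 1/(92765 + 2*(22*(-1/133) + 87*(1/145))/(81 + 2*(22*(-1/133) + 87*(1/145)))) = 1/(92765 + 2*(-22/133 + ⅗)/(81 + 2*(-22/133 + ⅗))) = 1/(92765 + 2*(289/665)/(81 + 2*(289/665))) = 1/(92765 + 2*(289/665)/(81 + 578/665)) = 1/(92765 + 2*(289/665)/(54443/665)) = 1/(92765 + 2*(289/665)*(665/54443)) = 1/(92765 + 578/54443) = 1/(5050405473/54443) = 54443/5050405473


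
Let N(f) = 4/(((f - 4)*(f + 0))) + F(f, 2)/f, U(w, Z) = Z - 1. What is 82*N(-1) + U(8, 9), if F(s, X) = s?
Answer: 778/5 ≈ 155.60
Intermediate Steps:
U(w, Z) = -1 + Z
N(f) = 1 + 4/(f*(-4 + f)) (N(f) = 4/(((f - 4)*(f + 0))) + f/f = 4/(((-4 + f)*f)) + 1 = 4/((f*(-4 + f))) + 1 = 4*(1/(f*(-4 + f))) + 1 = 4/(f*(-4 + f)) + 1 = 1 + 4/(f*(-4 + f)))
82*N(-1) + U(8, 9) = 82*((4 + (-1)**2 - 4*(-1))/((-1)*(-4 - 1))) + (-1 + 9) = 82*(-1*(4 + 1 + 4)/(-5)) + 8 = 82*(-1*(-1/5)*9) + 8 = 82*(9/5) + 8 = 738/5 + 8 = 778/5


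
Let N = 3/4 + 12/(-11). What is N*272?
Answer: -1020/11 ≈ -92.727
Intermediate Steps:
N = -15/44 (N = 3*(¼) + 12*(-1/11) = ¾ - 12/11 = -15/44 ≈ -0.34091)
N*272 = -15/44*272 = -1020/11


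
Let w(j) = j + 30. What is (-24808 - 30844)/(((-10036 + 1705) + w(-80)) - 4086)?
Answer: 55652/12467 ≈ 4.4639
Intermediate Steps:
w(j) = 30 + j
(-24808 - 30844)/(((-10036 + 1705) + w(-80)) - 4086) = (-24808 - 30844)/(((-10036 + 1705) + (30 - 80)) - 4086) = -55652/((-8331 - 50) - 4086) = -55652/(-8381 - 4086) = -55652/(-12467) = -55652*(-1/12467) = 55652/12467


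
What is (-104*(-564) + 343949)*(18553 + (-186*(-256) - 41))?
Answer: 26623463440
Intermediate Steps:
(-104*(-564) + 343949)*(18553 + (-186*(-256) - 41)) = (58656 + 343949)*(18553 + (47616 - 41)) = 402605*(18553 + 47575) = 402605*66128 = 26623463440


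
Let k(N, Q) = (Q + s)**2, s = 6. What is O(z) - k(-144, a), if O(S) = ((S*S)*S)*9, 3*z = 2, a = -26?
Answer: -1192/3 ≈ -397.33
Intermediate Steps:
z = 2/3 (z = (1/3)*2 = 2/3 ≈ 0.66667)
k(N, Q) = (6 + Q)**2 (k(N, Q) = (Q + 6)**2 = (6 + Q)**2)
O(S) = 9*S**3 (O(S) = (S**2*S)*9 = S**3*9 = 9*S**3)
O(z) - k(-144, a) = 9*(2/3)**3 - (6 - 26)**2 = 9*(8/27) - 1*(-20)**2 = 8/3 - 1*400 = 8/3 - 400 = -1192/3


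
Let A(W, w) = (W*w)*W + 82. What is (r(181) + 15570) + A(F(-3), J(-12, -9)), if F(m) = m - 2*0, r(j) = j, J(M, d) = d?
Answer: 15752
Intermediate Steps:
F(m) = m (F(m) = m + 0 = m)
A(W, w) = 82 + w*W**2 (A(W, w) = w*W**2 + 82 = 82 + w*W**2)
(r(181) + 15570) + A(F(-3), J(-12, -9)) = (181 + 15570) + (82 - 9*(-3)**2) = 15751 + (82 - 9*9) = 15751 + (82 - 81) = 15751 + 1 = 15752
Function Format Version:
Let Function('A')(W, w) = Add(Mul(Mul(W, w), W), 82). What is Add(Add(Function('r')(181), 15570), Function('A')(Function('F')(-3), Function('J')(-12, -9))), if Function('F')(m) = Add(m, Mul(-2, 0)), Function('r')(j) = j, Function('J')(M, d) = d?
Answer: 15752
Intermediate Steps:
Function('F')(m) = m (Function('F')(m) = Add(m, 0) = m)
Function('A')(W, w) = Add(82, Mul(w, Pow(W, 2))) (Function('A')(W, w) = Add(Mul(w, Pow(W, 2)), 82) = Add(82, Mul(w, Pow(W, 2))))
Add(Add(Function('r')(181), 15570), Function('A')(Function('F')(-3), Function('J')(-12, -9))) = Add(Add(181, 15570), Add(82, Mul(-9, Pow(-3, 2)))) = Add(15751, Add(82, Mul(-9, 9))) = Add(15751, Add(82, -81)) = Add(15751, 1) = 15752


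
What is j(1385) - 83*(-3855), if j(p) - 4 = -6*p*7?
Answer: 261799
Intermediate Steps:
j(p) = 4 - 42*p (j(p) = 4 - 6*p*7 = 4 - 42*p)
j(1385) - 83*(-3855) = (4 - 42*1385) - 83*(-3855) = (4 - 58170) - 1*(-319965) = -58166 + 319965 = 261799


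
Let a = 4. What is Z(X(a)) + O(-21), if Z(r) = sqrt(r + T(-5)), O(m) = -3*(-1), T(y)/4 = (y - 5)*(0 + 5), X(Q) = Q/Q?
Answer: 3 + I*sqrt(199) ≈ 3.0 + 14.107*I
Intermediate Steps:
X(Q) = 1
T(y) = -100 + 20*y (T(y) = 4*((y - 5)*(0 + 5)) = 4*((-5 + y)*5) = 4*(-25 + 5*y) = -100 + 20*y)
O(m) = 3
Z(r) = sqrt(-200 + r) (Z(r) = sqrt(r + (-100 + 20*(-5))) = sqrt(r + (-100 - 100)) = sqrt(r - 200) = sqrt(-200 + r))
Z(X(a)) + O(-21) = sqrt(-200 + 1) + 3 = sqrt(-199) + 3 = I*sqrt(199) + 3 = 3 + I*sqrt(199)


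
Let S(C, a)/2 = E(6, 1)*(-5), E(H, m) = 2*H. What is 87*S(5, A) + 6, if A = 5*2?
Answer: -10434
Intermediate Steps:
A = 10
S(C, a) = -120 (S(C, a) = 2*((2*6)*(-5)) = 2*(12*(-5)) = 2*(-60) = -120)
87*S(5, A) + 6 = 87*(-120) + 6 = -10440 + 6 = -10434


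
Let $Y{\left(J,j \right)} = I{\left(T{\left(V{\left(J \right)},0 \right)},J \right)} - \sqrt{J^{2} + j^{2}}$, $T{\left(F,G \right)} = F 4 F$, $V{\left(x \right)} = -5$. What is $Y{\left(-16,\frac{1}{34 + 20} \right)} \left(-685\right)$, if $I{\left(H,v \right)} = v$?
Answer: $10960 + \frac{685 \sqrt{746497}}{54} \approx 21920.0$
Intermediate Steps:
$T{\left(F,G \right)} = 4 F^{2}$ ($T{\left(F,G \right)} = 4 F F = 4 F^{2}$)
$Y{\left(J,j \right)} = J - \sqrt{J^{2} + j^{2}}$
$Y{\left(-16,\frac{1}{34 + 20} \right)} \left(-685\right) = \left(-16 - \sqrt{\left(-16\right)^{2} + \left(\frac{1}{34 + 20}\right)^{2}}\right) \left(-685\right) = \left(-16 - \sqrt{256 + \left(\frac{1}{54}\right)^{2}}\right) \left(-685\right) = \left(-16 - \sqrt{256 + \frac{1}{2916}}\right) \left(-685\right) = \left(-16 - \sqrt{\frac{746497}{2916}}\right) \left(-685\right) = \left(-16 - \frac{\sqrt{746497}}{54}\right) \left(-685\right) = 10960 + \frac{685 \sqrt{746497}}{54}$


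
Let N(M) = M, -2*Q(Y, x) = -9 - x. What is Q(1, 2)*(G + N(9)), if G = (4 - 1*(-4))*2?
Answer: 275/2 ≈ 137.50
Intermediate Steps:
Q(Y, x) = 9/2 + x/2 (Q(Y, x) = -(-9 - x)/2 = 9/2 + x/2)
G = 16 (G = (4 + 4)*2 = 8*2 = 16)
Q(1, 2)*(G + N(9)) = (9/2 + (½)*2)*(16 + 9) = (9/2 + 1)*25 = (11/2)*25 = 275/2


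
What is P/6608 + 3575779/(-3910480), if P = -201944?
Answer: -7261845721/230718320 ≈ -31.475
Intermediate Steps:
P/6608 + 3575779/(-3910480) = -201944/6608 + 3575779/(-3910480) = -201944*1/6608 + 3575779*(-1/3910480) = -25243/826 - 3575779/3910480 = -7261845721/230718320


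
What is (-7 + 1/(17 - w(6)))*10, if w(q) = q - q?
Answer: -1180/17 ≈ -69.412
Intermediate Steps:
w(q) = 0
(-7 + 1/(17 - w(6)))*10 = (-7 + 1/(17 - 1*0))*10 = (-7 + 1/(17 + 0))*10 = (-7 + 1/17)*10 = -118/17*10 = -1180/17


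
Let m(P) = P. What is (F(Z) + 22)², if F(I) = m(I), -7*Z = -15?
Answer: 28561/49 ≈ 582.88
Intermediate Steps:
Z = 15/7 (Z = -⅐*(-15) = 15/7 ≈ 2.1429)
F(I) = I
(F(Z) + 22)² = (15/7 + 22)² = (169/7)² = 28561/49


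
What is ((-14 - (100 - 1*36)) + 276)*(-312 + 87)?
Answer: -44550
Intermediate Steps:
((-14 - (100 - 1*36)) + 276)*(-312 + 87) = ((-14 - (100 - 36)) + 276)*(-225) = ((-14 - 1*64) + 276)*(-225) = ((-14 - 64) + 276)*(-225) = (-78 + 276)*(-225) = 198*(-225) = -44550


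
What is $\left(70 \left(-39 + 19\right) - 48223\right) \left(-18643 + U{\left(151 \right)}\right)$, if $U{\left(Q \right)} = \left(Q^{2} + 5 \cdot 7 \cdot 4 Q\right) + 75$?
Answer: $-1259084379$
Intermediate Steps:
$U{\left(Q \right)} = 75 + Q^{2} + 140 Q$ ($U{\left(Q \right)} = \left(Q^{2} + 35 \cdot 4 Q\right) + 75 = \left(Q^{2} + 140 Q\right) + 75 = 75 + Q^{2} + 140 Q$)
$\left(70 \left(-39 + 19\right) - 48223\right) \left(-18643 + U{\left(151 \right)}\right) = \left(70 \left(-39 + 19\right) - 48223\right) \left(-18643 + \left(75 + 151^{2} + 140 \cdot 151\right)\right) = \left(70 \left(-20\right) - 48223\right) \left(-18643 + \left(75 + 22801 + 21140\right)\right) = \left(-1400 - 48223\right) \left(-18643 + 44016\right) = \left(-49623\right) 25373 = -1259084379$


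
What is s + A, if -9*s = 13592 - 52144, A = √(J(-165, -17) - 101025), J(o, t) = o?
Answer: 38552/9 + I*√101190 ≈ 4283.6 + 318.1*I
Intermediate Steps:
A = I*√101190 (A = √(-165 - 101025) = √(-101190) = I*√101190 ≈ 318.1*I)
s = 38552/9 (s = -(13592 - 52144)/9 = -⅑*(-38552) = 38552/9 ≈ 4283.6)
s + A = 38552/9 + I*√101190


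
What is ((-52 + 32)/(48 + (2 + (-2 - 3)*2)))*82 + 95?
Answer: 54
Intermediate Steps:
((-52 + 32)/(48 + (2 + (-2 - 3)*2)))*82 + 95 = -20/(48 + (2 - 5*2))*82 + 95 = -20/(48 + (2 - 10))*82 + 95 = -20/(48 - 8)*82 + 95 = -20/40*82 + 95 = -20*1/40*82 + 95 = -½*82 + 95 = -41 + 95 = 54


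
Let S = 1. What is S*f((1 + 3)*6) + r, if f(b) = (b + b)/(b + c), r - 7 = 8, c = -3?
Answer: 121/7 ≈ 17.286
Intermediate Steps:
r = 15 (r = 7 + 8 = 15)
f(b) = 2*b/(-3 + b) (f(b) = (b + b)/(b - 3) = (2*b)/(-3 + b) = 2*b/(-3 + b))
S*f((1 + 3)*6) + r = 1*(2*((1 + 3)*6)/(-3 + (1 + 3)*6)) + 15 = 1*(2*(4*6)/(-3 + 4*6)) + 15 = 1*(2*24/(-3 + 24)) + 15 = 1*(2*24/21) + 15 = 1*(2*24*(1/21)) + 15 = 1*(16/7) + 15 = 16/7 + 15 = 121/7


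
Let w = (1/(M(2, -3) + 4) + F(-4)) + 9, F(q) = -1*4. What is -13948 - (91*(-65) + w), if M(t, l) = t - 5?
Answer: -8039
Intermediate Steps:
F(q) = -4
M(t, l) = -5 + t
w = 6 (w = (1/((-5 + 2) + 4) - 4) + 9 = (1/(-3 + 4) - 4) + 9 = (1/1 - 4) + 9 = (1 - 4) + 9 = -3 + 9 = 6)
-13948 - (91*(-65) + w) = -13948 - (91*(-65) + 6) = -13948 - (-5915 + 6) = -13948 - 1*(-5909) = -13948 + 5909 = -8039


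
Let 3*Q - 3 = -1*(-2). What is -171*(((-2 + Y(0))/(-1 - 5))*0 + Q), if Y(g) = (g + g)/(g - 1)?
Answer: -285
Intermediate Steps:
Y(g) = 2*g/(-1 + g) (Y(g) = (2*g)/(-1 + g) = 2*g/(-1 + g))
Q = 5/3 (Q = 1 + (-1*(-2))/3 = 1 + (1/3)*2 = 1 + 2/3 = 5/3 ≈ 1.6667)
-171*(((-2 + Y(0))/(-1 - 5))*0 + Q) = -171*(((-2 + 2*0/(-1 + 0))/(-1 - 5))*0 + 5/3) = -171*(((-2 + 2*0/(-1))/(-6))*0 + 5/3) = -171*(((-2 + 2*0*(-1))*(-1/6))*0 + 5/3) = -171*(((-2 + 0)*(-1/6))*0 + 5/3) = -171*(-2*(-1/6)*0 + 5/3) = -171*((1/3)*0 + 5/3) = -171*(0 + 5/3) = -171*5/3 = -285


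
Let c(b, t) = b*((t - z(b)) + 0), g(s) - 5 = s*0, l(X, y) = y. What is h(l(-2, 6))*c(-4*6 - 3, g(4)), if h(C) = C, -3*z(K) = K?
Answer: 648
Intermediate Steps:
z(K) = -K/3
g(s) = 5 (g(s) = 5 + s*0 = 5 + 0 = 5)
c(b, t) = b*(t + b/3) (c(b, t) = b*((t - (-1)*b/3) + 0) = b*((t + b/3) + 0) = b*(t + b/3))
h(l(-2, 6))*c(-4*6 - 3, g(4)) = 6*((-4*6 - 3)*((-4*6 - 3) + 3*5)/3) = 6*((-24 - 3)*((-24 - 3) + 15)/3) = 6*((⅓)*(-27)*(-27 + 15)) = 6*((⅓)*(-27)*(-12)) = 6*108 = 648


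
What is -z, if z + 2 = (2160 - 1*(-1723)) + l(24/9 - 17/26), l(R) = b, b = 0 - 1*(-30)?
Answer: -3911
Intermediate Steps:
b = 30 (b = 0 + 30 = 30)
l(R) = 30
z = 3911 (z = -2 + ((2160 - 1*(-1723)) + 30) = -2 + ((2160 + 1723) + 30) = -2 + (3883 + 30) = -2 + 3913 = 3911)
-z = -1*3911 = -3911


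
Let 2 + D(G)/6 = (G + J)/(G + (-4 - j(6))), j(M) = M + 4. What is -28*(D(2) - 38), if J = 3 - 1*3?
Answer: 1428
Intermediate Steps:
J = 0 (J = 3 - 3 = 0)
j(M) = 4 + M
D(G) = -12 + 6*G/(-14 + G) (D(G) = -12 + 6*((G + 0)/(G + (-4 - (4 + 6)))) = -12 + 6*(G/(G + (-4 - 1*10))) = -12 + 6*(G/(G + (-4 - 10))) = -12 + 6*(G/(G - 14)) = -12 + 6*(G/(-14 + G)) = -12 + 6*G/(-14 + G))
-28*(D(2) - 38) = -28*(6*(-28 + 2)/(14 - 1*2) - 38) = -28*(6*(-26)/(14 - 2) - 38) = -28*(6*(-26)/12 - 38) = -28*(6*(1/12)*(-26) - 38) = -28*(-13 - 38) = -28*(-51) = 1428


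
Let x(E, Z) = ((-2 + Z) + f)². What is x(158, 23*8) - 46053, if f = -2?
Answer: -13653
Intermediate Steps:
x(E, Z) = (-4 + Z)² (x(E, Z) = ((-2 + Z) - 2)² = (-4 + Z)²)
x(158, 23*8) - 46053 = (-4 + 23*8)² - 46053 = (-4 + 184)² - 46053 = 180² - 46053 = 32400 - 46053 = -13653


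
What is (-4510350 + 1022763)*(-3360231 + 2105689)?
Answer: 4375324370154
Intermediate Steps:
(-4510350 + 1022763)*(-3360231 + 2105689) = -3487587*(-1254542) = 4375324370154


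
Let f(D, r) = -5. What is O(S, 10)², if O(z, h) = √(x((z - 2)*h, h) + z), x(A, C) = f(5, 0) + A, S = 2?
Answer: -3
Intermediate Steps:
x(A, C) = -5 + A
O(z, h) = √(-5 + z + h*(-2 + z)) (O(z, h) = √((-5 + (z - 2)*h) + z) = √((-5 + (-2 + z)*h) + z) = √((-5 + h*(-2 + z)) + z) = √(-5 + z + h*(-2 + z)))
O(S, 10)² = (√(-5 + 2 + 10*(-2 + 2)))² = (√(-5 + 2 + 10*0))² = (√(-5 + 2 + 0))² = (√(-3))² = (I*√3)² = -3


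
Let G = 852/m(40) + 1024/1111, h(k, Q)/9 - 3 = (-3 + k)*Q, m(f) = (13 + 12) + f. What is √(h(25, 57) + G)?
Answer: √59070528750805/72215 ≈ 106.43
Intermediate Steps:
m(f) = 25 + f
h(k, Q) = 27 + 9*Q*(-3 + k) (h(k, Q) = 27 + 9*((-3 + k)*Q) = 27 + 9*(Q*(-3 + k)) = 27 + 9*Q*(-3 + k))
G = 1013132/72215 (G = 852/(25 + 40) + 1024/1111 = 852/65 + 1024*(1/1111) = 852*(1/65) + 1024/1111 = 852/65 + 1024/1111 = 1013132/72215 ≈ 14.029)
√(h(25, 57) + G) = √((27 - 27*57 + 9*57*25) + 1013132/72215) = √((27 - 1539 + 12825) + 1013132/72215) = √(11313 + 1013132/72215) = √(817981427/72215) = √59070528750805/72215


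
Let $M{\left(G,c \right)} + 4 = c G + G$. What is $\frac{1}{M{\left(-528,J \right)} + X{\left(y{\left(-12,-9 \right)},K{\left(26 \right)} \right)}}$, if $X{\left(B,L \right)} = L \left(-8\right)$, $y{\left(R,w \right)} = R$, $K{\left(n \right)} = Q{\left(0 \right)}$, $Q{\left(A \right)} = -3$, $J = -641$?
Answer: $\frac{1}{337940} \approx 2.9591 \cdot 10^{-6}$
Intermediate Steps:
$K{\left(n \right)} = -3$
$X{\left(B,L \right)} = - 8 L$
$M{\left(G,c \right)} = -4 + G + G c$ ($M{\left(G,c \right)} = -4 + \left(c G + G\right) = -4 + \left(G c + G\right) = -4 + \left(G + G c\right) = -4 + G + G c$)
$\frac{1}{M{\left(-528,J \right)} + X{\left(y{\left(-12,-9 \right)},K{\left(26 \right)} \right)}} = \frac{1}{\left(-4 - 528 - -338448\right) - -24} = \frac{1}{\left(-4 - 528 + 338448\right) + 24} = \frac{1}{337916 + 24} = \frac{1}{337940}$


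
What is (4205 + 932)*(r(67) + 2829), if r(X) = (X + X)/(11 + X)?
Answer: 567114526/39 ≈ 1.4541e+7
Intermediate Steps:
r(X) = 2*X/(11 + X) (r(X) = (2*X)/(11 + X) = 2*X/(11 + X))
(4205 + 932)*(r(67) + 2829) = (4205 + 932)*(2*67/(11 + 67) + 2829) = 5137*(2*67/78 + 2829) = 5137*(2*67*(1/78) + 2829) = 5137*(67/39 + 2829) = 5137*(110398/39) = 567114526/39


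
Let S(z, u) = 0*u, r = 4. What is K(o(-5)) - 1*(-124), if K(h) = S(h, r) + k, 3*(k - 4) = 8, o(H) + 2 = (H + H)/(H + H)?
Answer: 392/3 ≈ 130.67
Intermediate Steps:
o(H) = -1 (o(H) = -2 + (H + H)/(H + H) = -2 + (2*H)/((2*H)) = -2 + (2*H)*(1/(2*H)) = -2 + 1 = -1)
k = 20/3 (k = 4 + (⅓)*8 = 4 + 8/3 = 20/3 ≈ 6.6667)
S(z, u) = 0
K(h) = 20/3 (K(h) = 0 + 20/3 = 20/3)
K(o(-5)) - 1*(-124) = 20/3 - 1*(-124) = 20/3 + 124 = 392/3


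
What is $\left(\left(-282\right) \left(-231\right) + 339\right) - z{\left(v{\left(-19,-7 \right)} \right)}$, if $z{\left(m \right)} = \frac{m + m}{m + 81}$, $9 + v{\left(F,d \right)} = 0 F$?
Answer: $\frac{261925}{4} \approx 65481.0$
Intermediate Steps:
$v{\left(F,d \right)} = -9$ ($v{\left(F,d \right)} = -9 + 0 F = -9 + 0 = -9$)
$z{\left(m \right)} = \frac{2 m}{81 + m}$
$\left(\left(-282\right) \left(-231\right) + 339\right) - z{\left(v{\left(-19,-7 \right)} \right)} = \left(\left(-282\right) \left(-231\right) + 339\right) - 2 \left(-9\right) \frac{1}{81 - 9} = \left(65142 + 339\right) - 2 \left(-9\right) \frac{1}{72} = 65481 - 2 \left(-9\right) \frac{1}{72} = 65481 - - \frac{1}{4} = 65481 + \frac{1}{4} = \frac{261925}{4}$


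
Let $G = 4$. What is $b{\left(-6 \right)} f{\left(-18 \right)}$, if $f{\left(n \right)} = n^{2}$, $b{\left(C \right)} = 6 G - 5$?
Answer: $6156$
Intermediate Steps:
$b{\left(C \right)} = 19$ ($b{\left(C \right)} = 6 \cdot 4 - 5 = 24 - 5 = 19$)
$b{\left(-6 \right)} f{\left(-18 \right)} = 19 \left(-18\right)^{2} = 19 \cdot 324 = 6156$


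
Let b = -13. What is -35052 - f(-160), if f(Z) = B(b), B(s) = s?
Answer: -35039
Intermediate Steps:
f(Z) = -13
-35052 - f(-160) = -35052 - 1*(-13) = -35052 + 13 = -35039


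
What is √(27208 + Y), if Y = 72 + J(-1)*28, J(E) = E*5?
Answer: 2*√6785 ≈ 164.74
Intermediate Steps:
J(E) = 5*E
Y = -68 (Y = 72 + (5*(-1))*28 = 72 - 5*28 = 72 - 140 = -68)
√(27208 + Y) = √(27208 - 68) = √27140 = 2*√6785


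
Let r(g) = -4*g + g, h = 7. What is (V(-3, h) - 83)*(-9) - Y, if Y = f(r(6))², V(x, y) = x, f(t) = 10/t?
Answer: 62669/81 ≈ 773.69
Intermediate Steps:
r(g) = -3*g
Y = 25/81 (Y = (10/((-3*6)))² = (10/(-18))² = (10*(-1/18))² = (-5/9)² = 25/81 ≈ 0.30864)
(V(-3, h) - 83)*(-9) - Y = (-3 - 83)*(-9) - 1*25/81 = -86*(-9) - 25/81 = 774 - 25/81 = 62669/81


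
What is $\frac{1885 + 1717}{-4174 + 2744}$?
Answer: $- \frac{1801}{715} \approx -2.5189$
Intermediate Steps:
$\frac{1885 + 1717}{-4174 + 2744} = \frac{3602}{-1430} = 3602 \left(- \frac{1}{1430}\right) = - \frac{1801}{715}$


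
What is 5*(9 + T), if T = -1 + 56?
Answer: 320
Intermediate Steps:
T = 55
5*(9 + T) = 5*(9 + 55) = 5*64 = 320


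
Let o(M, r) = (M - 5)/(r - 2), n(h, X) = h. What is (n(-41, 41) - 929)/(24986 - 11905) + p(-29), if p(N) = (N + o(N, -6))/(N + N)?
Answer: 1069979/3034792 ≈ 0.35257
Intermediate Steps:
o(M, r) = (-5 + M)/(-2 + r)
p(N) = (5/8 + 7*N/8)/(2*N) (p(N) = (N + (-5 + N)/(-2 - 6))/(N + N) = (N + (-5 + N)/(-8))/((2*N)) = (N - (-5 + N)/8)*(1/(2*N)) = (N + (5/8 - N/8))*(1/(2*N)) = (5/8 + 7*N/8)*(1/(2*N)) = (5/8 + 7*N/8)/(2*N))
(n(-41, 41) - 929)/(24986 - 11905) + p(-29) = (-41 - 929)/(24986 - 11905) + (1/16)*(5 + 7*(-29))/(-29) = -970/13081 + (1/16)*(-1/29)*(5 - 203) = -970*1/13081 + (1/16)*(-1/29)*(-198) = -970/13081 + 99/232 = 1069979/3034792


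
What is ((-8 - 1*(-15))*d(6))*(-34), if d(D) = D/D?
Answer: -238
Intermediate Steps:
d(D) = 1
((-8 - 1*(-15))*d(6))*(-34) = ((-8 - 1*(-15))*1)*(-34) = ((-8 + 15)*1)*(-34) = (7*1)*(-34) = 7*(-34) = -238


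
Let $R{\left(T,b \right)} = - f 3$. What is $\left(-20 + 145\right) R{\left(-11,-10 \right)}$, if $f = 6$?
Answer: $-2250$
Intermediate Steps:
$R{\left(T,b \right)} = -18$ ($R{\left(T,b \right)} = \left(-1\right) 6 \cdot 3 = \left(-6\right) 3 = -18$)
$\left(-20 + 145\right) R{\left(-11,-10 \right)} = \left(-20 + 145\right) \left(-18\right) = 125 \left(-18\right) = -2250$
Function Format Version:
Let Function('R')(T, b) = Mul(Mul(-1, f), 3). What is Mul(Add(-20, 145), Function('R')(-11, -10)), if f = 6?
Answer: -2250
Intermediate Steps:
Function('R')(T, b) = -18 (Function('R')(T, b) = Mul(Mul(-1, 6), 3) = Mul(-6, 3) = -18)
Mul(Add(-20, 145), Function('R')(-11, -10)) = Mul(Add(-20, 145), -18) = Mul(125, -18) = -2250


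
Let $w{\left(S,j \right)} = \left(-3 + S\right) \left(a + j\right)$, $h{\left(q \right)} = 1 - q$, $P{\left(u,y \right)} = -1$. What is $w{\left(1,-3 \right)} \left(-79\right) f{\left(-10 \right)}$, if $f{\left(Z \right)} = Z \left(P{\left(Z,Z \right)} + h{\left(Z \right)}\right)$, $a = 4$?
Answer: $-15800$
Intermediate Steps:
$f{\left(Z \right)} = - Z^{2}$ ($f{\left(Z \right)} = Z \left(-1 - \left(-1 + Z\right)\right) = Z \left(- Z\right) = - Z^{2}$)
$w{\left(S,j \right)} = \left(-3 + S\right) \left(4 + j\right)$
$w{\left(1,-3 \right)} \left(-79\right) f{\left(-10 \right)} = \left(-12 - -9 + 4 \cdot 1 + 1 \left(-3\right)\right) \left(-79\right) \left(- \left(-10\right)^{2}\right) = \left(-12 + 9 + 4 - 3\right) \left(-79\right) \left(\left(-1\right) 100\right) = \left(-2\right) \left(-79\right) \left(-100\right) = 158 \left(-100\right) = -15800$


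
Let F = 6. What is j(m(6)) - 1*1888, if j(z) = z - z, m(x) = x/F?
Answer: -1888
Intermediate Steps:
m(x) = x/6
j(z) = 0
j(m(6)) - 1*1888 = 0 - 1*1888 = 0 - 1888 = -1888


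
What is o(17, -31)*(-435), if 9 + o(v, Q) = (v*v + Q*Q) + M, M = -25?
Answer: -528960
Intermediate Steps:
o(v, Q) = -34 + Q² + v² (o(v, Q) = -9 + ((v*v + Q*Q) - 25) = -9 + ((v² + Q²) - 25) = -9 + ((Q² + v²) - 25) = -9 + (-25 + Q² + v²) = -34 + Q² + v²)
o(17, -31)*(-435) = (-34 + (-31)² + 17²)*(-435) = (-34 + 961 + 289)*(-435) = 1216*(-435) = -528960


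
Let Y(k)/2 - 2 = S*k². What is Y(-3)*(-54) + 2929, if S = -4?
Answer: 6601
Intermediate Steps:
Y(k) = 4 - 8*k² (Y(k) = 4 + 2*(-4*k²) = 4 - 8*k²)
Y(-3)*(-54) + 2929 = (4 - 8*(-3)²)*(-54) + 2929 = (4 - 8*9)*(-54) + 2929 = (4 - 72)*(-54) + 2929 = -68*(-54) + 2929 = 3672 + 2929 = 6601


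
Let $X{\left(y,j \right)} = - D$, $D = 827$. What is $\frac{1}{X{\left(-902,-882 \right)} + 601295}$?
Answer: $\frac{1}{600468} \approx 1.6654 \cdot 10^{-6}$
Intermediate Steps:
$X{\left(y,j \right)} = -827$ ($X{\left(y,j \right)} = \left(-1\right) 827 = -827$)
$\frac{1}{X{\left(-902,-882 \right)} + 601295} = \frac{1}{-827 + 601295} = \frac{1}{600468}$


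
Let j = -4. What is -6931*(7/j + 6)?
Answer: -117827/4 ≈ -29457.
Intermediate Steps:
-6931*(7/j + 6) = -6931*(7/(-4) + 6) = -6931*(7*(-¼) + 6) = -6931*(-7/4 + 6) = -6931*17/4 = -117827/4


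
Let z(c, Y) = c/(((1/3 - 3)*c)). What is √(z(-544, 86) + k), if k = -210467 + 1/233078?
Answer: I*√45734858679087726/466156 ≈ 458.77*I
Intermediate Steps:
k = -49055227425/233078 (k = -210467 + 1/233078 = -49055227425/233078 ≈ -2.1047e+5)
z(c, Y) = -3/8 (z(c, Y) = c/(((⅓ - 3)*c)) = c/((-8*c/3)) = c*(-3/(8*c)) = -3/8)
√(z(-544, 86) + k) = √(-3/8 - 49055227425/233078) = √(-196221259317/932312) = I*√45734858679087726/466156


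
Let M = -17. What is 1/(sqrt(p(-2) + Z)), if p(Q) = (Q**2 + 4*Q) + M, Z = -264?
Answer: -I*sqrt(285)/285 ≈ -0.059235*I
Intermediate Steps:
p(Q) = -17 + Q**2 + 4*Q (p(Q) = (Q**2 + 4*Q) - 17 = -17 + Q**2 + 4*Q)
1/(sqrt(p(-2) + Z)) = 1/(sqrt((-17 + (-2)**2 + 4*(-2)) - 264)) = 1/(sqrt((-17 + 4 - 8) - 264)) = 1/(sqrt(-21 - 264)) = 1/(sqrt(-285)) = 1/(I*sqrt(285)) = -I*sqrt(285)/285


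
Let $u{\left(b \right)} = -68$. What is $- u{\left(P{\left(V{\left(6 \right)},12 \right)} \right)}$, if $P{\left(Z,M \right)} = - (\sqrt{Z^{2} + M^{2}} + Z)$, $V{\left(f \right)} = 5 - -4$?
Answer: $68$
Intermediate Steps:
$V{\left(f \right)} = 9$ ($V{\left(f \right)} = 5 + 4 = 9$)
$P{\left(Z,M \right)} = - Z - \sqrt{M^{2} + Z^{2}}$ ($P{\left(Z,M \right)} = - (\sqrt{M^{2} + Z^{2}} + Z) = - (Z + \sqrt{M^{2} + Z^{2}}) = - Z - \sqrt{M^{2} + Z^{2}}$)
$- u{\left(P{\left(V{\left(6 \right)},12 \right)} \right)} = \left(-1\right) \left(-68\right) = 68$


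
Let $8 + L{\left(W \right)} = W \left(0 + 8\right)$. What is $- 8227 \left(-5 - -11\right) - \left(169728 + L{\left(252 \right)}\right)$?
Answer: $-221098$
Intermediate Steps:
$L{\left(W \right)} = -8 + 8 W$ ($L{\left(W \right)} = -8 + W \left(0 + 8\right) = -8 + W 8 = -8 + 8 W$)
$- 8227 \left(-5 - -11\right) - \left(169728 + L{\left(252 \right)}\right) = - 8227 \left(-5 - -11\right) - \left(169720 + 2016\right) = - 8227 \left(-5 + 11\right) - 171736 = \left(-8227\right) 6 - 171736 = -49362 - 171736 = -221098$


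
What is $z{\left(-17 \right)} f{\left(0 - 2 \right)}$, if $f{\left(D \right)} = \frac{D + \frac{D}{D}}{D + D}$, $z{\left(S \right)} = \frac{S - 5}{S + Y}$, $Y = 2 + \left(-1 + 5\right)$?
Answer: $\frac{1}{2} \approx 0.5$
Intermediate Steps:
$Y = 6$ ($Y = 2 + 4 = 6$)
$z{\left(S \right)} = \frac{-5 + S}{6 + S}$ ($z{\left(S \right)} = \frac{S - 5}{S + 6} = \frac{-5 + S}{6 + S}$)
$f{\left(D \right)} = \frac{1 + D}{2 D}$ ($f{\left(D \right)} = \frac{D + 1}{2 D} = \left(1 + D\right) \frac{1}{2 D} = \frac{1 + D}{2 D}$)
$z{\left(-17 \right)} f{\left(0 - 2 \right)} = \frac{-5 - 17}{6 - 17} \frac{1 + \left(0 - 2\right)}{2 \left(0 - 2\right)} = \frac{1}{-11} \left(-22\right) \frac{1 + \left(0 - 2\right)}{2 \left(0 - 2\right)} = \left(- \frac{1}{11}\right) \left(-22\right) \frac{1 - 2}{2 \left(-2\right)} = 2 \cdot \frac{1}{2} \left(- \frac{1}{2}\right) \left(-1\right) = 2 \cdot \frac{1}{4} = \frac{1}{2}$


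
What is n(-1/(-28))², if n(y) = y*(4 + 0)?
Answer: 1/49 ≈ 0.020408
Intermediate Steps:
n(y) = 4*y (n(y) = y*4 = 4*y)
n(-1/(-28))² = (4*(-1/(-28)))² = (4*(-1*(-1/28)))² = (4*(1/28))² = (⅐)² = 1/49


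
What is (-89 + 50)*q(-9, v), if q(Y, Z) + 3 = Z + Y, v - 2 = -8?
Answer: 702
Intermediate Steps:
v = -6 (v = 2 - 8 = -6)
q(Y, Z) = -3 + Y + Z (q(Y, Z) = -3 + (Z + Y) = -3 + (Y + Z) = -3 + Y + Z)
(-89 + 50)*q(-9, v) = (-89 + 50)*(-3 - 9 - 6) = -39*(-18) = 702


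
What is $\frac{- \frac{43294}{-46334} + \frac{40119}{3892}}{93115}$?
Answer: $\frac{1013686997}{8395803737860} \approx 0.00012074$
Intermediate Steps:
$\frac{- \frac{43294}{-46334} + \frac{40119}{3892}}{93115} = \left(\left(-43294\right) \left(- \frac{1}{46334}\right) + 40119 \cdot \frac{1}{3892}\right) \frac{1}{93115} = \left(\frac{21647}{23167} + \frac{40119}{3892}\right) \frac{1}{93115} = \frac{1013686997}{90165964} \cdot \frac{1}{93115} = \frac{1013686997}{8395803737860}$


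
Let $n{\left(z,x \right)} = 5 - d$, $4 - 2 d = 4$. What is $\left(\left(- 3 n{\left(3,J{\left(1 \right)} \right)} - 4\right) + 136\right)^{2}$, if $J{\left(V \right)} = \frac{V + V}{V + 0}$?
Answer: $13689$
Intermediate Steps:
$d = 0$ ($d = 2 - 2 = 0$)
$J{\left(V \right)} = 2$ ($J{\left(V \right)} = \frac{2 V}{V} = 2$)
$n{\left(z,x \right)} = 5$ ($n{\left(z,x \right)} = 5 - 0 = 5 + 0 = 5$)
$\left(\left(- 3 n{\left(3,J{\left(1 \right)} \right)} - 4\right) + 136\right)^{2} = \left(\left(\left(-3\right) 5 - 4\right) + 136\right)^{2} = \left(\left(-15 - 4\right) + 136\right)^{2} = \left(-19 + 136\right)^{2} = 117^{2} = 13689$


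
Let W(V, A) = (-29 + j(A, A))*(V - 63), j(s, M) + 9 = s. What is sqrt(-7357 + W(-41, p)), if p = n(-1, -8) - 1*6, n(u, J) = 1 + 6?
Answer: 11*I*sqrt(29) ≈ 59.237*I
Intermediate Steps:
j(s, M) = -9 + s
n(u, J) = 7
p = 1 (p = 7 - 1*6 = 7 - 6 = 1)
W(V, A) = (-63 + V)*(-38 + A) (W(V, A) = (-29 + (-9 + A))*(V - 63) = (-38 + A)*(-63 + V) = (-63 + V)*(-38 + A))
sqrt(-7357 + W(-41, p)) = sqrt(-7357 + (2394 - 63*1 - 38*(-41) + 1*(-41))) = sqrt(-7357 + (2394 - 63 + 1558 - 41)) = sqrt(-7357 + 3848) = sqrt(-3509) = 11*I*sqrt(29)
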